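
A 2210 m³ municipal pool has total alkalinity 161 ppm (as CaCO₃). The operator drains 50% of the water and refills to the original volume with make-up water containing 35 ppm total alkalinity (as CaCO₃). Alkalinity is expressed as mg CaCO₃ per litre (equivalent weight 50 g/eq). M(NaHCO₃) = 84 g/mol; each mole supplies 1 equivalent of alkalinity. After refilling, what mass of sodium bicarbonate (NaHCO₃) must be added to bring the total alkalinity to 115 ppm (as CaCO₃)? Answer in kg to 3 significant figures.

63.1 kg

Volume: 2210 m³ = 2,210,000 L.
After draining 50% and refilling: 161 × 0.50 + 35 × 0.50 = 98 ppm.
Deficit to target: 115 − 98 = 17 mg/L.
As CaCO₃: 17 mg/L × 2,210,000 L = 37,570 g; ÷ 50 g/eq ÷ 1 = 751.4 mol NaHCO₃.
Mass: 751.4 × 84 = 63,120 g.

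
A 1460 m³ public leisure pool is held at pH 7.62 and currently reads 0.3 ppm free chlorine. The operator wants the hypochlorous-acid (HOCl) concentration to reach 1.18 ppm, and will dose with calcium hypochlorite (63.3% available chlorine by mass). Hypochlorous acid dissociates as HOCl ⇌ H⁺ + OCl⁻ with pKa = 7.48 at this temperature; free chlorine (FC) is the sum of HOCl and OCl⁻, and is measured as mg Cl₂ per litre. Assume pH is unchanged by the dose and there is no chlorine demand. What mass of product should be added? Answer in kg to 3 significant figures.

Volume: 1460 m³ = 1,460,000 L.
[OCl⁻]/[HOCl] = 10^(pH − pKa) = 10^(7.62 − 7.48) = 1.38; fraction as HOCl = 1/(1 + 1.38) = 0.4201.
Free chlorine required for 1.18 ppm HOCl: 1.18 / 0.4201 = 2.809 ppm.
FC to add: 2.809 − 0.3 = 2.509 mg/L as Cl₂.
Cl₂ equivalent: 2.509 mg/L × 1,460,000 L = 3663 g.
Product at 63.3% available Cl: 3663 / 0.633 = 5787 g.

5.79 kg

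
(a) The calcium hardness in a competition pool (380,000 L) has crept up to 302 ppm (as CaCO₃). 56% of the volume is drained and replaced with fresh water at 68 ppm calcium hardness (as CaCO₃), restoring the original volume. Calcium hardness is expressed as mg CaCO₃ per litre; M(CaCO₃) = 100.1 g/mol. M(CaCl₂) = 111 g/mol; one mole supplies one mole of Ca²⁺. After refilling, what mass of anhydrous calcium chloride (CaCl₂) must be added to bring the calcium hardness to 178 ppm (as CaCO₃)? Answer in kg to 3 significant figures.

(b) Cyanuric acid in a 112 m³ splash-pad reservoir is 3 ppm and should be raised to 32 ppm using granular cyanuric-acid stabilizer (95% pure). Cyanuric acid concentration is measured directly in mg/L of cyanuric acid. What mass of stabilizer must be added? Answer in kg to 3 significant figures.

(a) After draining 56% and refilling: 302 × 0.44 + 68 × 0.56 = 170.96 ppm.
(a) Deficit to target: 178 − 170.96 = 7.04 mg/L.
(a) As CaCO₃: 7.04 mg/L × 380,000 L = 2675 g; ÷ 100.1 = 26.73 mol Ca²⁺.
(a) Mass: 26.73 × 111 = 2967 g.

(b) Volume: 112 m³ = 112,000 L.
(b) CYA to add: (32 − 3) = 29 mg/L × 112,000 L = 3248 g cyanuric acid.
(b) At 95% purity: 3248 / 0.95 = 3419 g product.

(a) 2.97 kg; (b) 3.42 kg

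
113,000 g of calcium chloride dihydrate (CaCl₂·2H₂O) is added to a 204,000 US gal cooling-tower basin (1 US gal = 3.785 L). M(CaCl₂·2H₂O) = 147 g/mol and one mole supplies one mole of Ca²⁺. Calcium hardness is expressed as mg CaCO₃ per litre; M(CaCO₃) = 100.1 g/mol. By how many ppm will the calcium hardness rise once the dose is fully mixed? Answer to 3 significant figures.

99.7 ppm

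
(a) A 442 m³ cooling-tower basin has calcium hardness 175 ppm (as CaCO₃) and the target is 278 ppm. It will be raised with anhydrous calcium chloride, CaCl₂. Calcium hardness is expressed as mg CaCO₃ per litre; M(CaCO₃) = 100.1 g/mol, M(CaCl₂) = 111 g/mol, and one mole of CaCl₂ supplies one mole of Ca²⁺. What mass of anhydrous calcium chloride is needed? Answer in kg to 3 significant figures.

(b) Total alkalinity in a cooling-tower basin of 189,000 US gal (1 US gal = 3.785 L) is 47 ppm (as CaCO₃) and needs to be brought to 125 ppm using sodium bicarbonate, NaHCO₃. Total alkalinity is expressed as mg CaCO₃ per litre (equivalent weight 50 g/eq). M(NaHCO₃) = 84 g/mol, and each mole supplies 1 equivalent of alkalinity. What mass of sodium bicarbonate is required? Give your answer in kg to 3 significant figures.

(a) Volume: 442 m³ = 442,000 L.
(a) Hardness to add: (278 − 175) = 103 mg/L as CaCO₃ × 442,000 L = 45,530 g as CaCO₃.
(a) Moles of Ca²⁺ (1 mol Ca²⁺ ≡ 1 mol CaCO₃): 45,530 / 100.1 g/mol = 454.8 mol.
(a) Mass of CaCl₂: 454.8 × 111 = 50,480 g.

(b) Volume: 189,000 US gal × 3.785 L/gal = 715,365 L.
(b) Alkalinity to add: (125 − 47) = 78 mg/L as CaCO₃ × 715,365 L = 55,800 g as CaCO₃.
(b) Equivalents: 55,800 g ÷ 50 g/eq = 1116 eq.
(b) NaHCO₃ supplies 1 eq per mole → 1116 mol.
(b) Mass: 1116 mol × 84 g/mol = 93,740 g.

(a) 50.5 kg; (b) 93.7 kg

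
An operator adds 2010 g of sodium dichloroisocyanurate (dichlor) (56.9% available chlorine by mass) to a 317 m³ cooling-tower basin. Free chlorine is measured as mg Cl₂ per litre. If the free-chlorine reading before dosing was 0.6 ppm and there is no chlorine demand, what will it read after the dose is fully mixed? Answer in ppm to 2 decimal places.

4.21 ppm

Volume: 317 m³ = 317,000 L.
Available chlorine delivered: 2010 g × 0.569 = 1144 g as Cl₂.
Concentration rise: 1144 g / 317,000 L = 3.608 mg/L = 3.61 ppm.
Final FC: 0.6 + 3.61 = 4.21 ppm.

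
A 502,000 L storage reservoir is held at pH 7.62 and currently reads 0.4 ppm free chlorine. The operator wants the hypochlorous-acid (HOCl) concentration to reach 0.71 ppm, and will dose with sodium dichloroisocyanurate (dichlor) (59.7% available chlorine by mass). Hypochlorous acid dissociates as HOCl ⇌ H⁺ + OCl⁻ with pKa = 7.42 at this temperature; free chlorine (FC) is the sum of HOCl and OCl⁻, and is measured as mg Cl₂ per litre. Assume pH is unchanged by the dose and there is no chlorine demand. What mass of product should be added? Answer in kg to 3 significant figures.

1.21 kg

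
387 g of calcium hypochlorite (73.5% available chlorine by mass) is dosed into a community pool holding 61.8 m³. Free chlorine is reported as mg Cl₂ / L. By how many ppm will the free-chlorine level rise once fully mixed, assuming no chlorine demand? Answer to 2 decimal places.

4.60 ppm

Volume: 61.8 m³ = 61,800 L.
Available chlorine delivered: 387 g × 0.735 = 284.4 g as Cl₂.
Concentration rise: 284.4 g / 61,800 L = 4.603 mg/L = 4.60 ppm.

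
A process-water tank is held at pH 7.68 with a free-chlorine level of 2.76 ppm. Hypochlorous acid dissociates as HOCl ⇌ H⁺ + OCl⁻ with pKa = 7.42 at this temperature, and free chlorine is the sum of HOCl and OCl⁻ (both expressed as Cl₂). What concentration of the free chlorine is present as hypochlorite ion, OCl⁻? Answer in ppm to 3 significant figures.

1.78 ppm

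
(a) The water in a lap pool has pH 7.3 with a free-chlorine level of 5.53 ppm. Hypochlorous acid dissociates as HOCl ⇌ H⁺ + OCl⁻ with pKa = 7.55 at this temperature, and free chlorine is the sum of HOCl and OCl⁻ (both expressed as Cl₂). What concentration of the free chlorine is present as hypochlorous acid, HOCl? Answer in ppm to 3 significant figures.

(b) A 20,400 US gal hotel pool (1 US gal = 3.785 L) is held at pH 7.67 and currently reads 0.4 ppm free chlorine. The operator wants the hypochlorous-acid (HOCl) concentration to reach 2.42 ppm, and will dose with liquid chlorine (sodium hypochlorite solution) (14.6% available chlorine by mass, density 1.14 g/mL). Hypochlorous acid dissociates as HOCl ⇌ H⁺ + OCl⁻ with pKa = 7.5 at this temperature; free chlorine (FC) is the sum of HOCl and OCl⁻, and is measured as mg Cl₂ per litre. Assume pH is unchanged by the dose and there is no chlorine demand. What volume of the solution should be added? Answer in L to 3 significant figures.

(a) 3.54 ppm; (b) 2.60 L

(a) [OCl⁻]/[HOCl] = 10^(pH − pKa) = 10^(7.3 − 7.55) = 10^-0.25 = 0.5623.
(a) Fraction as HOCl = 1 / (1 + 0.5623) = 0.6401.
(a) HOCl = 0.6401 × 5.53 ppm = 3.54 ppm.

(b) Volume: 20,400 US gal × 3.785 L/gal = 77,214 L.
(b) [OCl⁻]/[HOCl] = 10^(pH − pKa) = 10^(7.67 − 7.5) = 1.479; fraction as HOCl = 1/(1 + 1.479) = 0.4034.
(b) Free chlorine required for 2.42 ppm HOCl: 2.42 / 0.4034 = 5.999 ppm.
(b) FC to add: 5.999 − 0.4 = 5.599 mg/L as Cl₂.
(b) Cl₂ equivalent: 5.599 mg/L × 77,214 L = 432.4 g.
(b) Product at 14.6% available Cl: 432.4 / 0.146 = 2961 g.
(b) Volume: 2961 g ÷ 1.14 g/mL = 2598 mL.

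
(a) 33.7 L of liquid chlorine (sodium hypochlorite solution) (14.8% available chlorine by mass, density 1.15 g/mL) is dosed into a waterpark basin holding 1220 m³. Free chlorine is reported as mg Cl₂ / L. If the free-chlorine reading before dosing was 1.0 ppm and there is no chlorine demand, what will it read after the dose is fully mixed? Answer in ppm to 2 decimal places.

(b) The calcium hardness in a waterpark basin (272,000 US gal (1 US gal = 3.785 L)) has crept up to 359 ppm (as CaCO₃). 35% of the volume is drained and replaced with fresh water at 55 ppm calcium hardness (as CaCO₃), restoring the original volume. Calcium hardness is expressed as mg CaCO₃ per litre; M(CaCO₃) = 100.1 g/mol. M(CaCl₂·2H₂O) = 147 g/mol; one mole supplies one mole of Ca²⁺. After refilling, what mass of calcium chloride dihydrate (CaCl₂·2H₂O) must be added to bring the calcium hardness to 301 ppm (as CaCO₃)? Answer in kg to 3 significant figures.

(a) 5.70 ppm; (b) 73.2 kg

(a) Volume: 1220 m³ = 1,220,000 L.
(a) Mass of solution: 33.7 L × 1000 mL/L × 1.15 g/mL = 38,760 g.
(a) Available chlorine delivered: 38,760 g × 0.148 = 5736 g as Cl₂.
(a) Concentration rise: 5736 g / 1,220,000 L = 4.701 mg/L = 4.70 ppm.
(a) Final FC: 1.0 + 4.70 = 5.70 ppm.

(b) Volume: 272,000 US gal × 3.785 L/gal = 1,029,520 L.
(b) After draining 35% and refilling: 359 × 0.65 + 55 × 0.35 = 252.6 ppm.
(b) Deficit to target: 301 − 252.6 = 48.4 mg/L.
(b) As CaCO₃: 48.4 mg/L × 1,029,520 L = 49,830 g; ÷ 100.1 = 497.8 mol Ca²⁺.
(b) Mass: 497.8 × 147 = 73,180 g.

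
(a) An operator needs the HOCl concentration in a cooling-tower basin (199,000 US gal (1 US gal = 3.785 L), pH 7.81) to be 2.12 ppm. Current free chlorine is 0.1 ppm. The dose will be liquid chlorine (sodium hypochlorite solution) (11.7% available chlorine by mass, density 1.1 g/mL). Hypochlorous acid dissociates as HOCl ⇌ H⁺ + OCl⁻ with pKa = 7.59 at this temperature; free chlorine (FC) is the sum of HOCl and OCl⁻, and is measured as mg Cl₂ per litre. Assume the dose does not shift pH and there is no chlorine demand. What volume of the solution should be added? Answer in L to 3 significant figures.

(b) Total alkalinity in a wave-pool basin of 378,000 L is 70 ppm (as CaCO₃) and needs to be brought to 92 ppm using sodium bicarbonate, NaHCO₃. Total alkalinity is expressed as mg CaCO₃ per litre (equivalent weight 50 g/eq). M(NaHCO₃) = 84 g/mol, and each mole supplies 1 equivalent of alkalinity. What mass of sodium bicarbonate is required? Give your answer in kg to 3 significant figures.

(a) 32.4 L; (b) 14.0 kg

(a) Volume: 199,000 US gal × 3.785 L/gal = 753,215 L.
(a) [OCl⁻]/[HOCl] = 10^(pH − pKa) = 10^(7.81 − 7.59) = 1.66; fraction as HOCl = 1/(1 + 1.66) = 0.376.
(a) Free chlorine required for 2.12 ppm HOCl: 2.12 / 0.376 = 5.638 ppm.
(a) FC to add: 5.638 − 0.1 = 5.538 mg/L as Cl₂.
(a) Cl₂ equivalent: 5.538 mg/L × 753,215 L = 4172 g.
(a) Product at 11.7% available Cl: 4172 / 0.117 = 35,650 g.
(a) Volume: 35,650 g ÷ 1.1 g/mL = 32,410 mL.

(b) Alkalinity to add: (92 − 70) = 22 mg/L as CaCO₃ × 378,000 L = 8316 g as CaCO₃.
(b) Equivalents: 8316 g ÷ 50 g/eq = 166.3 eq.
(b) NaHCO₃ supplies 1 eq per mole → 166.3 mol.
(b) Mass: 166.3 mol × 84 g/mol = 13,970 g.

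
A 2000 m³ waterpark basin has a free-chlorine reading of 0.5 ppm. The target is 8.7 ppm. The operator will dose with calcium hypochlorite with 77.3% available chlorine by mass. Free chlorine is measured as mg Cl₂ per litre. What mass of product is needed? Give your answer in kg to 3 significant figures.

Volume: 2000 m³ = 2,000,000 L.
Chlorine deficit: 8.7 − 0.5 = 8.2 ppm = 8.2 mg/L as Cl₂.
Cl₂ equivalent needed: 8.2 mg/L × 2,000,000 L = 16,400,000 mg = 16,400 g.
Product at 77.3% available chlorine: 16,400 / 0.773 = 21,220 g.

21.2 kg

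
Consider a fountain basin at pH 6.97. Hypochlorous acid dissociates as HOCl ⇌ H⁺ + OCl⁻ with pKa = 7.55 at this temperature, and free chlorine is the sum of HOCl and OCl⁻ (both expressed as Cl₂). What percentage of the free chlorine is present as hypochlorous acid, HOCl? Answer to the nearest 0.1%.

[OCl⁻]/[HOCl] = 10^(pH − pKa) = 10^(6.97 − 7.55) = 10^-0.58 = 0.263.
Fraction as HOCl = 1 / (1 + 0.263) = 0.7917.

79.2%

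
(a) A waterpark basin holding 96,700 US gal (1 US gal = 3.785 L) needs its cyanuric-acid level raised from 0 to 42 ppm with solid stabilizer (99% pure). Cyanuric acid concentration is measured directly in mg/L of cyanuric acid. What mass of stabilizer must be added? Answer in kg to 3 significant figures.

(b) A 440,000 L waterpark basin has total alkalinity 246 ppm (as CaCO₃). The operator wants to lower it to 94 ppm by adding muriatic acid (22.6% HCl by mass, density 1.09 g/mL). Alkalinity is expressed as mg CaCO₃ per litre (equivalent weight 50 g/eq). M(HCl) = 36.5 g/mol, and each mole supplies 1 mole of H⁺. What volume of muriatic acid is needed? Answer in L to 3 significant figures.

(a) Volume: 96,700 US gal × 3.785 L/gal = 366,010 L.
(a) CYA to add: (42 − 0) = 42 mg/L × 366,010 L = 15,370 g cyanuric acid.
(a) At 99% purity: 15,370 / 0.99 = 15,530 g product.

(b) Alkalinity to neutralize: (246 − 94) = 152 mg/L as CaCO₃ × 440,000 L = 66,880 g as CaCO₃.
(b) Equivalents of H⁺ required: 66,880 ÷ 50 g/eq = 1338 eq = 1338 mol HCl.
(b) Mass of HCl: 1338 × 36.5 = 48,820 g.
(b) Mass of 22.6% solution: 48,820 / 0.226 = 216,000 g.
(b) Volume: 216,000 g ÷ 1.09 g/mL = 198,200 mL.

(a) 15.5 kg; (b) 198 L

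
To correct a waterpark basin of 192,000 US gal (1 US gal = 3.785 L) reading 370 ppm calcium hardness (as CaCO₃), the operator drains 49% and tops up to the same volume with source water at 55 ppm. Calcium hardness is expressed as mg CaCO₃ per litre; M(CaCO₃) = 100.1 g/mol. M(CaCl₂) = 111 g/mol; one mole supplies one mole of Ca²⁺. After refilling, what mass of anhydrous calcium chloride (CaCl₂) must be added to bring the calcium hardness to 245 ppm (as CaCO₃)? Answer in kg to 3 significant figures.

23.7 kg

Volume: 192,000 US gal × 3.785 L/gal = 726,720 L.
After draining 49% and refilling: 370 × 0.51 + 55 × 0.49 = 215.65 ppm.
Deficit to target: 245 − 215.65 = 29.35 mg/L.
As CaCO₃: 29.35 mg/L × 726,720 L = 21,330 g; ÷ 100.1 = 213.1 mol Ca²⁺.
Mass: 213.1 × 111 = 23,650 g.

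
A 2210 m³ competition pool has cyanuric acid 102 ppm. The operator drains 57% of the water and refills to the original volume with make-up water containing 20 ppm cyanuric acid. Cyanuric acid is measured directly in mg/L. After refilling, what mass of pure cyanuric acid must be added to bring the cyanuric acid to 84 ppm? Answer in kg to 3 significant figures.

Volume: 2210 m³ = 2,210,000 L.
After draining 57% and refilling: 102 × 0.43 + 20 × 0.57 = 55.26 ppm.
Deficit to target: 84 − 55.26 = 28.74 mg/L.
Mass: 28.74 mg/L × 2,210,000 L = 63,520 g cyanuric acid.

63.5 kg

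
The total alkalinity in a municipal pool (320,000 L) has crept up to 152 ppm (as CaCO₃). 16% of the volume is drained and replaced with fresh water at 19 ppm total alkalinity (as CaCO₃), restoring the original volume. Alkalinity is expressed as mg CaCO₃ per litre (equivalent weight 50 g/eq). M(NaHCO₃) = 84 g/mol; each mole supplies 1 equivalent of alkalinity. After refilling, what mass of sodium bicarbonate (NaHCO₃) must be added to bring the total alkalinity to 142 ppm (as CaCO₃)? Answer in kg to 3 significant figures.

6.06 kg

After draining 16% and refilling: 152 × 0.84 + 19 × 0.16 = 130.72 ppm.
Deficit to target: 142 − 130.72 = 11.28 mg/L.
As CaCO₃: 11.28 mg/L × 320,000 L = 3610 g; ÷ 50 g/eq ÷ 1 = 72.19 mol NaHCO₃.
Mass: 72.19 × 84 = 6064 g.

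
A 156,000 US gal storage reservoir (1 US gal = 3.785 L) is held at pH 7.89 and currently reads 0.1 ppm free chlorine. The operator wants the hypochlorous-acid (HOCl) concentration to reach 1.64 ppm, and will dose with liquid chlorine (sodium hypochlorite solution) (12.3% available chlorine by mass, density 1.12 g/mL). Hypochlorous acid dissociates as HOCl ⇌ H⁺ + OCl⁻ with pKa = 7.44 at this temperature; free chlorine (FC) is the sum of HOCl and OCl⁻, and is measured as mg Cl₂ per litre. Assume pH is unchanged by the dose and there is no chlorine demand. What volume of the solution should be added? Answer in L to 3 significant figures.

Volume: 156,000 US gal × 3.785 L/gal = 590,460 L.
[OCl⁻]/[HOCl] = 10^(pH − pKa) = 10^(7.89 − 7.44) = 2.818; fraction as HOCl = 1/(1 + 2.818) = 0.2619.
Free chlorine required for 1.64 ppm HOCl: 1.64 / 0.2619 = 6.262 ppm.
FC to add: 6.262 − 0.1 = 6.162 mg/L as Cl₂.
Cl₂ equivalent: 6.162 mg/L × 590,460 L = 3639 g.
Product at 12.3% available Cl: 3639 / 0.123 = 29,580 g.
Volume: 29,580 g ÷ 1.12 g/mL = 26,410 mL.

26.4 L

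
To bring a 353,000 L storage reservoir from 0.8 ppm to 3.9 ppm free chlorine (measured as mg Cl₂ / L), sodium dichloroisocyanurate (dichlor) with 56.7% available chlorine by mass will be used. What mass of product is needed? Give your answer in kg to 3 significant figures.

Chlorine deficit: 3.9 − 0.8 = 3.1 ppm = 3.1 mg/L as Cl₂.
Cl₂ equivalent needed: 3.1 mg/L × 353,000 L = 1,094,000 mg = 1094 g.
Product at 56.7% available chlorine: 1094 / 0.567 = 1930 g.

1.93 kg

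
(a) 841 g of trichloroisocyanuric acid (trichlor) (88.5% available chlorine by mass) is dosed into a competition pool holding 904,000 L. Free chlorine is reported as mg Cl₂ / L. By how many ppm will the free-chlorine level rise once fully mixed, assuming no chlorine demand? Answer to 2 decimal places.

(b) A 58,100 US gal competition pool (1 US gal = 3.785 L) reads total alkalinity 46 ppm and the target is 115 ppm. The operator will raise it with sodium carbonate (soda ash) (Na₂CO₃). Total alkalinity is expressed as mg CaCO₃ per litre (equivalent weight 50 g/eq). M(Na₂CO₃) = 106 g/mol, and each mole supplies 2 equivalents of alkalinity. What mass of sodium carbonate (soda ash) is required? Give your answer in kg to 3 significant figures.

(a) 0.82 ppm; (b) 16.1 kg

(a) Available chlorine delivered: 841 g × 0.885 = 744.3 g as Cl₂.
(a) Concentration rise: 744.3 g / 904,000 L = 0.8233 mg/L = 0.82 ppm.

(b) Volume: 58,100 US gal × 3.785 L/gal = 219,908 L.
(b) Alkalinity to add: (115 − 46) = 69 mg/L as CaCO₃ × 219,908 L = 15,170 g as CaCO₃.
(b) Equivalents: 15,170 g ÷ 50 g/eq = 303.5 eq.
(b) Each mole of Na₂CO₃ supplies 2 eq, so 303.5 / 2 = 151.7 mol.
(b) Mass: 151.7 mol × 106 g/mol = 16,080 g.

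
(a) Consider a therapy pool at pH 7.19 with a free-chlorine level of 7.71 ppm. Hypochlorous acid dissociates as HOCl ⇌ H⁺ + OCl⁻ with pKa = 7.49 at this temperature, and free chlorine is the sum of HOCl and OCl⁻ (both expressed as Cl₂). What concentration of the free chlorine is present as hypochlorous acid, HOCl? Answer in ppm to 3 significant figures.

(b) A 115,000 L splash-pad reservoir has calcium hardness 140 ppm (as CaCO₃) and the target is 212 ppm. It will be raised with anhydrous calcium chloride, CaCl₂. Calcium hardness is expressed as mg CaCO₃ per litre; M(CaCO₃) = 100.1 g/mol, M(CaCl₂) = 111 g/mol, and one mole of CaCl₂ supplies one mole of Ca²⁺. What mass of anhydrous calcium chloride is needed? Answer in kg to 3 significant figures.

(a) 5.14 ppm; (b) 9.18 kg

(a) [OCl⁻]/[HOCl] = 10^(pH − pKa) = 10^(7.19 − 7.49) = 10^-0.30 = 0.5012.
(a) Fraction as HOCl = 1 / (1 + 0.5012) = 0.6661.
(a) HOCl = 0.6661 × 7.71 ppm = 5.136 ppm.

(b) Hardness to add: (212 − 140) = 72 mg/L as CaCO₃ × 115,000 L = 8280 g as CaCO₃.
(b) Moles of Ca²⁺ (1 mol Ca²⁺ ≡ 1 mol CaCO₃): 8280 / 100.1 g/mol = 82.72 mol.
(b) Mass of CaCl₂: 82.72 × 111 = 9182 g.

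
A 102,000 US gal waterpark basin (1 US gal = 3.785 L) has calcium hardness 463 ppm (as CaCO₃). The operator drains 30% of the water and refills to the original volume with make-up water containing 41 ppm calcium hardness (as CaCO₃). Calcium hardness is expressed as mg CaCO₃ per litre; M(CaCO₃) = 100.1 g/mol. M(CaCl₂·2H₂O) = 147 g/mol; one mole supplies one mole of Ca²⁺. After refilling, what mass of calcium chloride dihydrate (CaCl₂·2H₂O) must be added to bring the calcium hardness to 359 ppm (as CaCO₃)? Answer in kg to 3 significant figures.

Volume: 102,000 US gal × 3.785 L/gal = 386,070 L.
After draining 30% and refilling: 463 × 0.70 + 41 × 0.30 = 336.4 ppm.
Deficit to target: 359 − 336.4 = 22.6 mg/L.
As CaCO₃: 22.6 mg/L × 386,070 L = 8725 g; ÷ 100.1 = 87.16 mol Ca²⁺.
Mass: 87.16 × 147 = 12,810 g.

12.8 kg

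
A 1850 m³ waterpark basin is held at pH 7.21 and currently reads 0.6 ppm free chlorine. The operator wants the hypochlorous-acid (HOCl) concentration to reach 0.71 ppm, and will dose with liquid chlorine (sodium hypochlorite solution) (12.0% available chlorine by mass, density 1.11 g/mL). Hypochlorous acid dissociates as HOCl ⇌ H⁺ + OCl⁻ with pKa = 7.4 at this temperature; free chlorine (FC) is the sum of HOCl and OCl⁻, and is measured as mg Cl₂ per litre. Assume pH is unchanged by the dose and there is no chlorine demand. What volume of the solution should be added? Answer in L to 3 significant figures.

Volume: 1850 m³ = 1,850,000 L.
[OCl⁻]/[HOCl] = 10^(pH − pKa) = 10^(7.21 − 7.4) = 0.6457; fraction as HOCl = 1/(1 + 0.6457) = 0.6077.
Free chlorine required for 0.71 ppm HOCl: 0.71 / 0.6077 = 1.168 ppm.
FC to add: 1.168 − 0.6 = 0.5684 mg/L as Cl₂.
Cl₂ equivalent: 0.5684 mg/L × 1,850,000 L = 1052 g.
Product at 12.0% available Cl: 1052 / 0.12 = 8763 g.
Volume: 8763 g ÷ 1.11 g/mL = 7895 mL.

7.89 L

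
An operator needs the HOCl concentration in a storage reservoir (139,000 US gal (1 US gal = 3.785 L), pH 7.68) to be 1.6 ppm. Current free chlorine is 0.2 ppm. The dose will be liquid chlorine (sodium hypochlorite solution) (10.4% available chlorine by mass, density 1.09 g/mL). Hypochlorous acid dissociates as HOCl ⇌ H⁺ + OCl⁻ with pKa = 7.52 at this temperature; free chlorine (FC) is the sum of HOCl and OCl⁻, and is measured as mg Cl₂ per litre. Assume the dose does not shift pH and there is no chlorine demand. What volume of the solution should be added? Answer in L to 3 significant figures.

17.2 L

Volume: 139,000 US gal × 3.785 L/gal = 526,115 L.
[OCl⁻]/[HOCl] = 10^(pH − pKa) = 10^(7.68 − 7.52) = 1.445; fraction as HOCl = 1/(1 + 1.445) = 0.4089.
Free chlorine required for 1.6 ppm HOCl: 1.6 / 0.4089 = 3.913 ppm.
FC to add: 3.913 − 0.2 = 3.713 mg/L as Cl₂.
Cl₂ equivalent: 3.713 mg/L × 526,115 L = 1953 g.
Product at 10.4% available Cl: 1953 / 0.104 = 18,780 g.
Volume: 18,780 g ÷ 1.09 g/mL = 17,230 mL.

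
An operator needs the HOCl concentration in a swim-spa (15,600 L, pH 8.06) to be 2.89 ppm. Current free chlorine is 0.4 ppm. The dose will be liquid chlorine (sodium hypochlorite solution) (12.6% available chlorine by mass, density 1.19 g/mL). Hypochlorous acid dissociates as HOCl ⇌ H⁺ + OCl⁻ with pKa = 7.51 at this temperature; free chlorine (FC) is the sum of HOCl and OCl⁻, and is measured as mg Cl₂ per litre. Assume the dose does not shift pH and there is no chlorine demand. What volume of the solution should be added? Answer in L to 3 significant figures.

1.33 L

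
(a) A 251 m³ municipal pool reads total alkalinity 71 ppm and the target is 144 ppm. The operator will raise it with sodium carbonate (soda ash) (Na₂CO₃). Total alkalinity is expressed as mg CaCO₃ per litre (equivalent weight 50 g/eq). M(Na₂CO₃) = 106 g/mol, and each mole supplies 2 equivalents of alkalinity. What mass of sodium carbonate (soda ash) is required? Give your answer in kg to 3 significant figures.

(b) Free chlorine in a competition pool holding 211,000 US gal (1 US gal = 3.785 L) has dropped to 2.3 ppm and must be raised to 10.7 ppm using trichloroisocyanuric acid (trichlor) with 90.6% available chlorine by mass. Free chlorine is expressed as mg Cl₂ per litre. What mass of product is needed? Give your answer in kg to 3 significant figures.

(a) Volume: 251 m³ = 251,000 L.
(a) Alkalinity to add: (144 − 71) = 73 mg/L as CaCO₃ × 251,000 L = 18,320 g as CaCO₃.
(a) Equivalents: 18,320 g ÷ 50 g/eq = 366.5 eq.
(a) Each mole of Na₂CO₃ supplies 2 eq, so 366.5 / 2 = 183.2 mol.
(a) Mass: 183.2 mol × 106 g/mol = 19,420 g.

(b) Volume: 211,000 US gal × 3.785 L/gal = 798,635 L.
(b) Chlorine deficit: 10.7 − 2.3 = 8.4 ppm = 8.4 mg/L as Cl₂.
(b) Cl₂ equivalent needed: 8.4 mg/L × 798,635 L = 6,709,000 mg = 6709 g.
(b) Product at 90.6% available chlorine: 6709 / 0.906 = 7405 g.

(a) 19.4 kg; (b) 7.40 kg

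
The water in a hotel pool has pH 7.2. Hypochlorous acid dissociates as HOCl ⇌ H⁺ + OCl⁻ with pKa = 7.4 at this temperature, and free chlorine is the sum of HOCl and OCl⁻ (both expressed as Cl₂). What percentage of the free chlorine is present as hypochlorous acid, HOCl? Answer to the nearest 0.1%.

61.3%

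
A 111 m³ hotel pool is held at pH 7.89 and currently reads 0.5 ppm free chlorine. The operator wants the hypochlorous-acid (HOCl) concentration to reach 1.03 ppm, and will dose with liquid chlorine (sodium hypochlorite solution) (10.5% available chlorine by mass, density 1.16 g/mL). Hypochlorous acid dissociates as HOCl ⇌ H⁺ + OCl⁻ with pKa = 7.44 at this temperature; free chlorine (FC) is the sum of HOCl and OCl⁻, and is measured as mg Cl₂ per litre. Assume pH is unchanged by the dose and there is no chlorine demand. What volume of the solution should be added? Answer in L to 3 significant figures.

3.13 L

Volume: 111 m³ = 111,000 L.
[OCl⁻]/[HOCl] = 10^(pH − pKa) = 10^(7.89 − 7.44) = 2.818; fraction as HOCl = 1/(1 + 2.818) = 0.2619.
Free chlorine required for 1.03 ppm HOCl: 1.03 / 0.2619 = 3.933 ppm.
FC to add: 3.933 − 0.5 = 3.433 mg/L as Cl₂.
Cl₂ equivalent: 3.433 mg/L × 111,000 L = 381.1 g.
Product at 10.5% available Cl: 381.1 / 0.105 = 3629 g.
Volume: 3629 g ÷ 1.16 g/mL = 3129 mL.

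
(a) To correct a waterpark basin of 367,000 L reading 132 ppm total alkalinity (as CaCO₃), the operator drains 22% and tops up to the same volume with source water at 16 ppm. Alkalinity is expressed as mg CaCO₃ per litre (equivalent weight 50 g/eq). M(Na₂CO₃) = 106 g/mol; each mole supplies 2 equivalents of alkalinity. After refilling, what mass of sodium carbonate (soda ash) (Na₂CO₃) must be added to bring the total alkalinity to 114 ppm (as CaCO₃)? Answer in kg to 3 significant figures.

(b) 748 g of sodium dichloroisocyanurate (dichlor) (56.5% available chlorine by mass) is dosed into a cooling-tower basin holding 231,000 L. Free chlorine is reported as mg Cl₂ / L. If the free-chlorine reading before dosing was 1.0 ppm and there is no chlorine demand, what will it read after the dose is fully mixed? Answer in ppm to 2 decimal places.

(a) After draining 22% and refilling: 132 × 0.78 + 16 × 0.22 = 106.48 ppm.
(a) Deficit to target: 114 − 106.48 = 7.52 mg/L.
(a) As CaCO₃: 7.52 mg/L × 367,000 L = 2760 g; ÷ 50 g/eq ÷ 2 = 27.6 mol Na₂CO₃.
(a) Mass: 27.6 × 106 = 2925 g.

(b) Available chlorine delivered: 748 g × 0.565 = 422.6 g as Cl₂.
(b) Concentration rise: 422.6 g / 231,000 L = 1.83 mg/L = 1.83 ppm.
(b) Final FC: 1.0 + 1.83 = 2.83 ppm.

(a) 2.93 kg; (b) 2.83 ppm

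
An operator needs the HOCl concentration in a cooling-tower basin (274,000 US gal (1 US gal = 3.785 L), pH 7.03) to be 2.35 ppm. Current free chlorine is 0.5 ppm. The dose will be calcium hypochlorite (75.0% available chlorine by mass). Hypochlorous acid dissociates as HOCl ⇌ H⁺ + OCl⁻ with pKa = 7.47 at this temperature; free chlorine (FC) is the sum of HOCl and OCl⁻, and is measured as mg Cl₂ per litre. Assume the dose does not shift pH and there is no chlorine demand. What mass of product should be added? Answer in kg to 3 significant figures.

Volume: 274,000 US gal × 3.785 L/gal = 1,037,090 L.
[OCl⁻]/[HOCl] = 10^(pH − pKa) = 10^(7.03 − 7.47) = 0.3631; fraction as HOCl = 1/(1 + 0.3631) = 0.7336.
Free chlorine required for 2.35 ppm HOCl: 2.35 / 0.7336 = 3.203 ppm.
FC to add: 3.203 − 0.5 = 2.703 mg/L as Cl₂.
Cl₂ equivalent: 2.703 mg/L × 1,037,090 L = 2803 g.
Product at 75.0% available Cl: 2803 / 0.75 = 3738 g.

3.74 kg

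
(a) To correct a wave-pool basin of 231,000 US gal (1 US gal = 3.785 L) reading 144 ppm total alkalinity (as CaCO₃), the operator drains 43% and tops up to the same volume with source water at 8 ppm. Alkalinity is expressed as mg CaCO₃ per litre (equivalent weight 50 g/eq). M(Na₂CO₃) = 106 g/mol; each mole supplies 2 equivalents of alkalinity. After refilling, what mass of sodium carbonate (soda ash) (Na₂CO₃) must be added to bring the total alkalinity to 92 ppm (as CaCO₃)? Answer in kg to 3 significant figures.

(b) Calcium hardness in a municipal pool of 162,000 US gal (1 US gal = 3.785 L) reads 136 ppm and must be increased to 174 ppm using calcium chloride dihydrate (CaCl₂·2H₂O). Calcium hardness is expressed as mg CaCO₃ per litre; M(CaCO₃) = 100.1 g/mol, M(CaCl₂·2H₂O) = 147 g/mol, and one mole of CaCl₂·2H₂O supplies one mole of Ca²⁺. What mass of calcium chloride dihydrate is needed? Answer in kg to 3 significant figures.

(a) 6.01 kg; (b) 34.2 kg

(a) Volume: 231,000 US gal × 3.785 L/gal = 874,335 L.
(a) After draining 43% and refilling: 144 × 0.57 + 8 × 0.43 = 85.52 ppm.
(a) Deficit to target: 92 − 85.52 = 6.48 mg/L.
(a) As CaCO₃: 6.48 mg/L × 874,335 L = 5666 g; ÷ 50 g/eq ÷ 2 = 56.66 mol Na₂CO₃.
(a) Mass: 56.66 × 106 = 6006 g.

(b) Volume: 162,000 US gal × 3.785 L/gal = 613,170 L.
(b) Hardness to add: (174 − 136) = 38 mg/L as CaCO₃ × 613,170 L = 23,300 g as CaCO₃.
(b) Moles of Ca²⁺ (1 mol Ca²⁺ ≡ 1 mol CaCO₃): 23,300 / 100.1 g/mol = 232.8 mol.
(b) Mass of CaCl₂·2H₂O: 232.8 × 147 = 34,220 g.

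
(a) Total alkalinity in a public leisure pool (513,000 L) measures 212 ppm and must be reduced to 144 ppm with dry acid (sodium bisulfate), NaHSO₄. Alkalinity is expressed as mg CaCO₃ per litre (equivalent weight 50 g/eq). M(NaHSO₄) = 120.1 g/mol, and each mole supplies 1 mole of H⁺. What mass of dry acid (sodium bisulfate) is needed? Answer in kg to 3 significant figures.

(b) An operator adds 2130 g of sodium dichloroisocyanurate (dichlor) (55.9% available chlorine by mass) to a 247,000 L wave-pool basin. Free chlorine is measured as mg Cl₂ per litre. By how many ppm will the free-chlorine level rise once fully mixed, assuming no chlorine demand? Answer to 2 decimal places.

(a) 83.8 kg; (b) 4.82 ppm

(a) Alkalinity to neutralize: (212 − 144) = 68 mg/L as CaCO₃ × 513,000 L = 34,880 g as CaCO₃.
(a) Equivalents of H⁺ required: 34,880 ÷ 50 g/eq = 697.7 eq = 697.7 mol NaHSO₄.
(a) Mass of NaHSO₄: 697.7 × 120.1 = 83,790 g.

(b) Available chlorine delivered: 2130 g × 0.559 = 1191 g as Cl₂.
(b) Concentration rise: 1191 g / 247,000 L = 4.821 mg/L = 4.82 ppm.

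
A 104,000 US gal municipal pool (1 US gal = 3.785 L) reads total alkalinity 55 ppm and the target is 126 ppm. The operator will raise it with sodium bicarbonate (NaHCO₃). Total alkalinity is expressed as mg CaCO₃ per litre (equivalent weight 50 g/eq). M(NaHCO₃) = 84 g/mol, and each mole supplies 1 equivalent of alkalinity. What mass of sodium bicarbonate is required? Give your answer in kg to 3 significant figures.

47.0 kg

Volume: 104,000 US gal × 3.785 L/gal = 393,640 L.
Alkalinity to add: (126 − 55) = 71 mg/L as CaCO₃ × 393,640 L = 27,950 g as CaCO₃.
Equivalents: 27,950 g ÷ 50 g/eq = 559 eq.
NaHCO₃ supplies 1 eq per mole → 559 mol.
Mass: 559 mol × 84 g/mol = 46,950 g.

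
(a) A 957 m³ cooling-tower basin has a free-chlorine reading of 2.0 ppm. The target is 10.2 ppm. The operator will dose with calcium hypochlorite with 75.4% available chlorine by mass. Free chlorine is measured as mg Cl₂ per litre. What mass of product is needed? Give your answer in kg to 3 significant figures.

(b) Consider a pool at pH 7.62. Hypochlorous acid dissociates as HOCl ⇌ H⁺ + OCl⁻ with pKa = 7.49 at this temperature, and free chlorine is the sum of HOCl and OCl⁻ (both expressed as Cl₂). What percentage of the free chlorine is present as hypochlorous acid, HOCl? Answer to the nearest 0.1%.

(a) 10.4 kg; (b) 42.6%

(a) Volume: 957 m³ = 957,000 L.
(a) Chlorine deficit: 10.2 − 2.0 = 8.2 ppm = 8.2 mg/L as Cl₂.
(a) Cl₂ equivalent needed: 8.2 mg/L × 957,000 L = 7,847,000 mg = 7847 g.
(a) Product at 75.4% available chlorine: 7847 / 0.754 = 10,410 g.

(b) [OCl⁻]/[HOCl] = 10^(pH − pKa) = 10^(7.62 − 7.49) = 10^0.13 = 1.349.
(b) Fraction as HOCl = 1 / (1 + 1.349) = 0.4257.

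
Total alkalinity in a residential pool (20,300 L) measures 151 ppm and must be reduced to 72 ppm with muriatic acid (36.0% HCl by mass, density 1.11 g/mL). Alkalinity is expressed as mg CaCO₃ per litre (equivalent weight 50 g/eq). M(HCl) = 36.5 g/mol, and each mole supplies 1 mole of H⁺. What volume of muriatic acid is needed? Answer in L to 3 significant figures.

2.93 L

Alkalinity to neutralize: (151 − 72) = 79 mg/L as CaCO₃ × 20,300 L = 1604 g as CaCO₃.
Equivalents of H⁺ required: 1604 ÷ 50 g/eq = 32.07 eq = 32.07 mol HCl.
Mass of HCl: 32.07 × 36.5 = 1171 g.
Mass of 36.0% solution: 1171 / 0.36 = 3252 g.
Volume: 3252 g ÷ 1.11 g/mL = 2930 mL.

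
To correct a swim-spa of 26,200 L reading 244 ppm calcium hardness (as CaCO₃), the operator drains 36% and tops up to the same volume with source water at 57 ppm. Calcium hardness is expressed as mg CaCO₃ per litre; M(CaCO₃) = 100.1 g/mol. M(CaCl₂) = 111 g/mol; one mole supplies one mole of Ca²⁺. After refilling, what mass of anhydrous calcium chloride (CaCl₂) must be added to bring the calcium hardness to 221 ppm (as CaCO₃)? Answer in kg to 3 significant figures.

After draining 36% and refilling: 244 × 0.64 + 57 × 0.36 = 176.68 ppm.
Deficit to target: 221 − 176.68 = 44.32 mg/L.
As CaCO₃: 44.32 mg/L × 26,200 L = 1161 g; ÷ 100.1 = 11.6 mol Ca²⁺.
Mass: 11.6 × 111 = 1288 g.

1.29 kg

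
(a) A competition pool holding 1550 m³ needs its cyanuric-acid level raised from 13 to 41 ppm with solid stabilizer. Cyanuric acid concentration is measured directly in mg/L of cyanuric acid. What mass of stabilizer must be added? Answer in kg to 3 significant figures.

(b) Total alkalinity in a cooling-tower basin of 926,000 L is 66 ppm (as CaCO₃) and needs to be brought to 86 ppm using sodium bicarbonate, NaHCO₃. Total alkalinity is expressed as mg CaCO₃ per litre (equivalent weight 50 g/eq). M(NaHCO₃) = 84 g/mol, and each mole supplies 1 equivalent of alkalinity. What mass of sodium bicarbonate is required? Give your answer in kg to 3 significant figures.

(a) 43.4 kg; (b) 31.1 kg

(a) Volume: 1550 m³ = 1,550,000 L.
(a) CYA to add: (41 − 13) = 28 mg/L × 1,550,000 L = 43,400 g cyanuric acid.

(b) Alkalinity to add: (86 − 66) = 20 mg/L as CaCO₃ × 926,000 L = 18,520 g as CaCO₃.
(b) Equivalents: 18,520 g ÷ 50 g/eq = 370.4 eq.
(b) NaHCO₃ supplies 1 eq per mole → 370.4 mol.
(b) Mass: 370.4 mol × 84 g/mol = 31,110 g.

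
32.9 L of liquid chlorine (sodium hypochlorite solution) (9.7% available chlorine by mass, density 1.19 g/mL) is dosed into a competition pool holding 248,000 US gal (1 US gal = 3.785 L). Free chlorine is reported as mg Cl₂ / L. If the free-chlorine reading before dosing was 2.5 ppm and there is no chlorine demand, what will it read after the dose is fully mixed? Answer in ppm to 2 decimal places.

Volume: 248,000 US gal × 3.785 L/gal = 938,680 L.
Mass of solution: 32.9 L × 1000 mL/L × 1.19 g/mL = 39,150 g.
Available chlorine delivered: 39,150 g × 0.097 = 3798 g as Cl₂.
Concentration rise: 3798 g / 938,680 L = 4.046 mg/L = 4.05 ppm.
Final FC: 2.5 + 4.05 = 6.55 ppm.

6.55 ppm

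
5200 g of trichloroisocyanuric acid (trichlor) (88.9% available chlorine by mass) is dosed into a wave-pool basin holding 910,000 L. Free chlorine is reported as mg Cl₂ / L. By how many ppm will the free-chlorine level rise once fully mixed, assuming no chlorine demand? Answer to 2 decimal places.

5.08 ppm

Available chlorine delivered: 5200 g × 0.889 = 4623 g as Cl₂.
Concentration rise: 4623 g / 910,000 L = 5.08 mg/L = 5.08 ppm.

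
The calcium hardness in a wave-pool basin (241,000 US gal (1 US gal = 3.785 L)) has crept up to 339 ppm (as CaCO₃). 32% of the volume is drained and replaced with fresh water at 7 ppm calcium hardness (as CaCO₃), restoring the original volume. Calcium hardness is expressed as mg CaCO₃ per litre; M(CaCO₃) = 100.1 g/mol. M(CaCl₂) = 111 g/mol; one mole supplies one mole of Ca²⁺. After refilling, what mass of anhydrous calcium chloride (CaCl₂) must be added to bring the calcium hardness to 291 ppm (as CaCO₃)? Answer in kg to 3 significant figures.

58.9 kg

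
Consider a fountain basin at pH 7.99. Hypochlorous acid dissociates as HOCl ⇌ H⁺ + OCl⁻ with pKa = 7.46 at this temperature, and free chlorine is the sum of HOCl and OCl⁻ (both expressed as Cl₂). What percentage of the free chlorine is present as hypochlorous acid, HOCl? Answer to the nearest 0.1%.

22.8%

[OCl⁻]/[HOCl] = 10^(pH − pKa) = 10^(7.99 − 7.46) = 10^0.53 = 3.388.
Fraction as HOCl = 1 / (1 + 3.388) = 0.2279.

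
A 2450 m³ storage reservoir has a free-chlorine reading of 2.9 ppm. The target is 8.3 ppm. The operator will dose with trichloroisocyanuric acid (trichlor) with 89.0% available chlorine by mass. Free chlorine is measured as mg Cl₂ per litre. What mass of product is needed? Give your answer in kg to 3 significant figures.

14.9 kg

Volume: 2450 m³ = 2,450,000 L.
Chlorine deficit: 8.3 − 2.9 = 5.4 ppm = 5.4 mg/L as Cl₂.
Cl₂ equivalent needed: 5.4 mg/L × 2,450,000 L = 13,230,000 mg = 13,230 g.
Product at 89.0% available chlorine: 13,230 / 0.89 = 14,870 g.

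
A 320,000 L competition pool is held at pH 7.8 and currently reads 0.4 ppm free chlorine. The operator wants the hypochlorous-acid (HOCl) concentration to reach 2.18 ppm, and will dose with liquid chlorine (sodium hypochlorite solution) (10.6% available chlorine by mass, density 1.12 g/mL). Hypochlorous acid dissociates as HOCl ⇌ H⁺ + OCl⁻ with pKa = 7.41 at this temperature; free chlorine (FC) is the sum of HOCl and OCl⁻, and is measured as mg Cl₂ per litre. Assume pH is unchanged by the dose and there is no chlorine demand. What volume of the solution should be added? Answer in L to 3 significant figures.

19.2 L

[OCl⁻]/[HOCl] = 10^(pH − pKa) = 10^(7.8 − 7.41) = 2.455; fraction as HOCl = 1/(1 + 2.455) = 0.2895.
Free chlorine required for 2.18 ppm HOCl: 2.18 / 0.2895 = 7.531 ppm.
FC to add: 7.531 − 0.4 = 7.131 mg/L as Cl₂.
Cl₂ equivalent: 7.131 mg/L × 320,000 L = 2282 g.
Product at 10.6% available Cl: 2282 / 0.106 = 21,530 g.
Volume: 21,530 g ÷ 1.12 g/mL = 19,220 mL.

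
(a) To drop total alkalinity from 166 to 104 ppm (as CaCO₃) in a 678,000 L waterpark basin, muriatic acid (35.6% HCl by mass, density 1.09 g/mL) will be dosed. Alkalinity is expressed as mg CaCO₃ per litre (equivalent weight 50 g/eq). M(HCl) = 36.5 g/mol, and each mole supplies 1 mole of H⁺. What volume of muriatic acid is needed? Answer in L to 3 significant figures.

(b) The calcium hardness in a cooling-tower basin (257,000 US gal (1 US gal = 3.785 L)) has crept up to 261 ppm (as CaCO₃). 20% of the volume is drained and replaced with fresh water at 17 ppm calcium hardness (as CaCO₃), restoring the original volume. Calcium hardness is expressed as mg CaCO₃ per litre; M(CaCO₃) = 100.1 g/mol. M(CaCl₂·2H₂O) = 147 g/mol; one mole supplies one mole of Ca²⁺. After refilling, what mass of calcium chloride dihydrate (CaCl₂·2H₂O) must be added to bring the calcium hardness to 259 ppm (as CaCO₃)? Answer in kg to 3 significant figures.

(a) 79.1 L; (b) 66.9 kg

(a) Alkalinity to neutralize: (166 − 104) = 62 mg/L as CaCO₃ × 678,000 L = 42,040 g as CaCO₃.
(a) Equivalents of H⁺ required: 42,040 ÷ 50 g/eq = 840.7 eq = 840.7 mol HCl.
(a) Mass of HCl: 840.7 × 36.5 = 30,690 g.
(a) Mass of 35.6% solution: 30,690 / 0.356 = 86,200 g.
(a) Volume: 86,200 g ÷ 1.09 g/mL = 79,080 mL.

(b) Volume: 257,000 US gal × 3.785 L/gal = 972,745 L.
(b) After draining 20% and refilling: 261 × 0.80 + 17 × 0.20 = 212.2 ppm.
(b) Deficit to target: 259 − 212.2 = 46.8 mg/L.
(b) As CaCO₃: 46.8 mg/L × 972,745 L = 45,520 g; ÷ 100.1 = 454.8 mol Ca²⁺.
(b) Mass: 454.8 × 147 = 66,850 g.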